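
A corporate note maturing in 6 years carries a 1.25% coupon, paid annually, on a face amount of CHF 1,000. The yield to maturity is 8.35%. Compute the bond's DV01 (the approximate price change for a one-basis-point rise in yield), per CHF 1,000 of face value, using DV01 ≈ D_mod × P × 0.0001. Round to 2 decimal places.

CHF 0.36

Periodic yield y = 0.0835.
  t   CF        PV=CF/(1+0.0835)^t    t·PV
  1        12.50        11.5367        11.5367
  2        12.50        10.6476        21.2952
  3        12.50         9.8271        29.4812
  4        12.50         9.0697        36.2789
  5        12.50         8.3708        41.8539
  6     1,012.50       625.7798     3,754.6788
  Σ                    675.2316     3,895.1246
P = 675.2316; D_Mac = 5.76858 yrs; D_mod = 5.32402 yrs.
DV01 ≈ 5.32402 × 675.2316 × 0.0001 = 0.359495.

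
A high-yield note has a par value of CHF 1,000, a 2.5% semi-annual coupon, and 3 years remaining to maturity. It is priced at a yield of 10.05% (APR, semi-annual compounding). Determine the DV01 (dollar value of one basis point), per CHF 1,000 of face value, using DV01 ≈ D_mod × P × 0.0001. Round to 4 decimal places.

CHF 0.2230

Periodic yield y = 0.05025.
  t   CF        PV=CF/(1+0.05025)^t    t·PV
  1        12.50        11.9019        11.9019
  2        12.50        11.3325        22.6649
  3        12.50        10.7903        32.3708
  4        12.50        10.2740        41.0960
  5        12.50         9.7824        48.9121
  6     1,012.50       754.4646     4,526.7878
  Σ                    808.5457     4,683.7336
P = 808.5457; D_Mac = 5.79279 half-year periods = 2.89639 yrs; D_mod = 2.75781 yrs.
DV01 ≈ 2.75781 × 808.5457 × 0.0001 = 0.222982.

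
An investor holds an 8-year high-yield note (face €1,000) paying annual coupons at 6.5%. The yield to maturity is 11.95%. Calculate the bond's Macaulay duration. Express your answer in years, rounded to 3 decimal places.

6.187 years

Periodic yield y = 0.1195. Discount each cash flow and weight by its year:
  t   CF        PV=CF/(1+0.1195)^t    t·PV
  1        65.00        58.0616        58.0616
  2        65.00        51.8639       103.7278
  3        65.00        46.3277       138.9832
  4        65.00        41.3825       165.5301
  5        65.00        36.9652       184.8259
  6        65.00        33.0194       198.1162
  7        65.00        29.4947       206.4632
  8     1,065.00       431.6749     3,453.3994
  Σ                    728.7900     4,509.1075
Price P = Σ PV = 728.7900.
Macaulay duration = Σ(t·PV) / P = 4,509.1075 / 728.7900 = 6.18711 years.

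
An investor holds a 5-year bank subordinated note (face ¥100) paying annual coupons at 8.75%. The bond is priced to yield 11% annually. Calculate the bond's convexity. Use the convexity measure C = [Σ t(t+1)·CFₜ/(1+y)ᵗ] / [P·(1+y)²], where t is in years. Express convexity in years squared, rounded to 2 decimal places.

19.36

With y = 0.11:
  t   CF        PV=CF/(1+0.11)^t    t·PV        t(t+1)·PV
  1         8.75         7.8829         7.8829          15.7658
  2         8.75         7.1017        14.2034          42.6102
  3         8.75         6.3979        19.1938          76.7751
  4         8.75         5.7639        23.0556         115.2779
  5       108.75        64.5378       322.6892       1,936.1350
  Σ                     91.6842       387.0248       2,186.5639
P = 91.6842.
Convexity = Σ t(t+1)·PV / [P·(1+y)²] = 2,186.5639 / (91.6842 × 1.232100) = 19.35627.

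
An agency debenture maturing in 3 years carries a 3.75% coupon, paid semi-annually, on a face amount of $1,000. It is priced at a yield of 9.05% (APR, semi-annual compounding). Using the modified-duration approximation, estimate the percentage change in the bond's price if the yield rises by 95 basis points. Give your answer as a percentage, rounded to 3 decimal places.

Periodic yield y = 0.04525. Modified duration first:
  t   CF        PV=CF/(1+0.04525)^t    t·PV
  1        18.75        17.9383        17.9383
  2        18.75        17.1617        34.3234
  3        18.75        16.4188        49.2563
  4        18.75        15.7080        62.8320
  5        18.75        15.0280        75.1399
  6     1,018.75       781.1718     4,687.0309
  Σ                    863.4266     4,926.5208
P = 863.4266; D_Mac = 5.70578 half-year periods = 2.85289 yrs; D_mod = 2.85289/(1+0.04525) = 2.72938 yrs.
ΔP/P ≈ -D_mod · Δy = -2.72938 × (+0.0095) = -0.025929 = -2.5929%.

-2.593%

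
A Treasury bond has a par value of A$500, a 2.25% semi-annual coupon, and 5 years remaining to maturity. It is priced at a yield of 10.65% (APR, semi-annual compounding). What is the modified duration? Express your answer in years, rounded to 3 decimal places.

Periodic yield y = 0.05325. First find Macaulay duration:
  t   CF        PV=CF/(1+0.05325)^t    t·PV
  1        5.625         5.3406         5.3406
  2        5.625         5.0706        10.1412
  3        5.625         4.8142        14.4427
  4        5.625         4.5708        18.2834
  5        5.625         4.3398        21.6988
  6        5.625         4.1203        24.7221
  7        5.625         3.9120        27.3842
  8        5.625         3.7142        29.7140
  9        5.625         3.5265        31.7382
  10     505.625       300.9635     3,009.6352
  Σ                    340.3727     3,193.1004
P = 340.3727; Macaulay duration = 3,193.1004 / 340.3727 = 9.38119 half-year periods = 4.69059 years.
Modified duration = D_Mac / (1 + y) = 4.69059 / 1.05325 = 4.45345 years.

4.453 years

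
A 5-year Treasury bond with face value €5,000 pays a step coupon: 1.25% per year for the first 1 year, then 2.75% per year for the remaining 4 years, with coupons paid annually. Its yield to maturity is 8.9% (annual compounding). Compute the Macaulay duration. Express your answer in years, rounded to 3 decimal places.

4.762 years

Periodic yield y = 0.089. Discount each cash flow and weight by its year:
  t   CF        PV=CF/(1+0.089)^t    t·PV
  1        62.50        57.3921        57.3921
  2       137.50       115.9436       231.8873
  3       137.50       106.4680       319.4040
  4       137.50        97.7668       391.0670
  5     5,137.50     3,354.3814    16,771.9068
  Σ                  3,731.9518    17,771.6572
Price P = Σ PV = 3,731.9518.
Macaulay duration = Σ(t·PV) / P = 17,771.6572 / 3,731.9518 = 4.76203 years.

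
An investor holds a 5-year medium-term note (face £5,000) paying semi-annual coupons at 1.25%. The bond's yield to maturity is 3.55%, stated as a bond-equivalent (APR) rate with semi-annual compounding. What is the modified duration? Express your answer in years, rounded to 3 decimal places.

4.768 years

Periodic yield y = 0.01775. First find Macaulay duration:
  t   CF        PV=CF/(1+0.01775)^t    t·PV
  1        31.25        30.7050        30.7050
  2        31.25        30.1695        60.3390
  3        31.25        29.6433        88.9299
  4        31.25        29.1263       116.5053
  5        31.25        28.6183       143.0917
  6        31.25        28.1192       168.7154
  7        31.25        27.6288       193.4017
  8        31.25        27.1470       217.1756
  9        31.25        26.6735       240.0615
  10    5,031.25     4,219.5369    42,195.3688
  Σ                  4,477.3678    43,454.2939
P = 4,477.3678; Macaulay duration = 43,454.2939 / 4,477.3678 = 9.70532 half-year periods = 4.85266 years.
Modified duration = D_Mac / (1 + y) = 4.85266 / 1.01775 = 4.76803 years.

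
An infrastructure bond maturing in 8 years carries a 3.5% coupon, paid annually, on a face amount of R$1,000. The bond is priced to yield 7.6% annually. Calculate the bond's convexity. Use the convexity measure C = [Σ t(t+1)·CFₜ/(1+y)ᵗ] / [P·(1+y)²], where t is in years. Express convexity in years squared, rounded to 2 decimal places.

51.58

With y = 0.076:
  t   CF        PV=CF/(1+0.076)^t    t·PV        t(t+1)·PV
  1        35.00        32.5279        32.5279          65.0558
  2        35.00        30.2304        60.4607         181.3822
  3        35.00        28.0951        84.2854         337.1417
  4        35.00        26.1107       104.4429         522.2145
  5        35.00        24.2665       121.3324         727.9942
  6        35.00        22.5525       135.3149         947.2044
  7        35.00        20.9596       146.7169       1,173.7353
  8     1,035.00       576.0261     4,608.2090      41,473.8808
  Σ                    760.7688     5,293.2901      45,428.6090
P = 760.7688.
Convexity = Σ t(t+1)·PV / [P·(1+y)²] = 45,428.6090 / (760.7688 × 1.157776) = 51.57654.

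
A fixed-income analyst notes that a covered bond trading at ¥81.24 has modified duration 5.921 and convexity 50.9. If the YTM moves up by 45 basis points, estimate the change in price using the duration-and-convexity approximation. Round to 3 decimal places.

Duration effect: -D_mod·Δy = -5.921 × (+0.0045) = -0.0266445
Convexity effect: ½·C·(Δy)² = 0.5 × 50.9 × (0.0045)² = +0.0005153625
ΔP/P ≈ -0.0266445 + 0.0005153625 = -0.0261291375
ΔP ≈ 81.24 × (-0.0261291375) = -2.1227311305.

-¥2.123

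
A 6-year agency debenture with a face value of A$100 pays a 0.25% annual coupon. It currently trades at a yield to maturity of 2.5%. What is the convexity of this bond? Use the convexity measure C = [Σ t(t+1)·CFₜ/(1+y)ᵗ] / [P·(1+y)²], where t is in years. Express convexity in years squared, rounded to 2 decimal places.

With y = 0.025:
  t   CF        PV=CF/(1+0.025)^t    t·PV        t(t+1)·PV
  1         0.25         0.2439         0.2439           0.4878
  2         0.25         0.2380         0.4759           1.4277
  3         0.25         0.2321         0.6964           2.7858
  4         0.25         0.2265         0.9060           4.5298
  5         0.25         0.2210         1.1048           6.6289
  6       100.25        86.4453       518.6716       3,630.7010
  Σ                     87.6067       522.0986       3,646.5609
P = 87.6067.
Convexity = Σ t(t+1)·PV / [P·(1+y)²] = 3,646.5609 / (87.6067 × 1.050625) = 39.61853.

39.62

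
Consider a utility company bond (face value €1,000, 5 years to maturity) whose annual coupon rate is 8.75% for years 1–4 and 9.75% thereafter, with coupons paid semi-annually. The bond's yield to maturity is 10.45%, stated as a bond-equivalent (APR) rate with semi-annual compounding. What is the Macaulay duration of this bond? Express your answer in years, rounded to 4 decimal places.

Periodic yield y = 0.05225. Discount each cash flow and weight by its period:
  t   CF        PV=CF/(1+0.05225)^t    t·PV
  1        43.75        41.5776        41.5776
  2        43.75        39.5130        79.0260
  3        43.75        37.5510       112.6529
  4        43.75        35.6864       142.7455
  5        43.75        33.9143       169.5717
  6        43.75        32.2303       193.3818
  7        43.75        30.6299       214.4093
  8        43.75        29.1090       232.8716
  9        48.75        30.8251       277.4257
  10    1,048.75       630.2061     6,302.0614
  Σ                    941.2426     7,765.7236
Price P = Σ PV = 941.2426.
Macaulay duration = Σ(t·PV) / P = 7,765.7236 / 941.2426 = 8.25050 half-year periods.
In years: 8.25050 / 2 = 4.12525 years.

4.1253 years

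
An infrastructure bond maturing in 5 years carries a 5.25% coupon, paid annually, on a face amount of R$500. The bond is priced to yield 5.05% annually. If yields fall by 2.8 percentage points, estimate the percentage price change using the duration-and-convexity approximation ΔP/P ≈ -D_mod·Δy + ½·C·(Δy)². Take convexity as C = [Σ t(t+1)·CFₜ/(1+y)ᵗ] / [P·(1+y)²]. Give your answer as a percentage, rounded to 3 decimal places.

With y = 0.0505:
  t   CF        PV=CF/(1+0.0505)^t    t·PV        t(t+1)·PV
  1        26.25        24.9881        24.9881          49.9762
  2        26.25        23.7869        47.5737         142.7212
  3        26.25        22.6434        67.9301         271.7205
  4        26.25        21.5549        86.2194         431.0971
  5       526.25       411.3503     2,056.7515      12,340.5092
  Σ                    504.3235     2,283.4629      13,236.0241
P = 504.3235; D_Mac = 4.52777 yrs; D_mod = 4.31011 yrs; C = 23.78243.
Duration effect: -4.31011 × (-0.028) = +0.120683
Convexity effect: 0.5 × 23.78243 × (-0.028)² = +0.0093227
ΔP/P ≈ +0.120683 + 0.0093227 = +0.130006 = +13.0006%.

+13.001%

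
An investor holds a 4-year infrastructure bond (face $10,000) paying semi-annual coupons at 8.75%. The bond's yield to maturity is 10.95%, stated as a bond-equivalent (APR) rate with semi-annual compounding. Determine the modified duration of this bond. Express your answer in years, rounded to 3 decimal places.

Periodic yield y = 0.05475. First find Macaulay duration:
  t   CF        PV=CF/(1+0.05475)^t    t·PV
  1       437.50       414.7902       414.7902
  2       437.50       393.2593       786.5186
  3       437.50       372.8460     1,118.5379
  4       437.50       353.4923     1,413.9691
  5       437.50       335.1432     1,675.7159
  6       437.50       317.7466     1,906.4793
  7       437.50       301.2530     2,108.7707
  8    10,437.50     6,813.9700    54,511.7599
  Σ                  9,302.5004    63,936.5416
P = 9,302.5004; Macaulay duration = 63,936.5416 / 9,302.5004 = 6.87305 half-year periods = 3.43652 years.
Modified duration = D_Mac / (1 + y) = 3.43652 / 1.05475 = 3.25814 years.

3.258 years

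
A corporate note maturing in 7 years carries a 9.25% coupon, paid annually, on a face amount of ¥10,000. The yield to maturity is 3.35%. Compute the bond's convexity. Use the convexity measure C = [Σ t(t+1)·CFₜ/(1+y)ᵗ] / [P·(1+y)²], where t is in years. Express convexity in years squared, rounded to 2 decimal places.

With y = 0.0335:
  t   CF        PV=CF/(1+0.0335)^t    t·PV        t(t+1)·PV
  1       925.00       895.0169       895.0169       1,790.0339
  2       925.00       866.0057     1,732.0115       5,196.0344
  3       925.00       837.9349     2,513.8048      10,055.2190
  4       925.00       810.7740     3,243.0960      16,215.4798
  5       925.00       784.4935     3,922.4673      23,534.8038
  6       925.00       759.0648     4,554.3887      31,880.7212
  7    10,925.00     8,674.5725    60,722.0072     485,776.0575
  Σ                 13,627.8623    77,582.7924     574,448.3498
P = 13,627.8623.
Convexity = Σ t(t+1)·PV / [P·(1+y)²] = 574,448.3498 / (13,627.8623 × 1.068122) = 39.46411.

39.46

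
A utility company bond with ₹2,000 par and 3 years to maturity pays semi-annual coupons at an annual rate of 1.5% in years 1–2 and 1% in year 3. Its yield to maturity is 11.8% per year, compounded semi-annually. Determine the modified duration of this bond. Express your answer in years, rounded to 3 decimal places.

2.771 years

Periodic yield y = 0.059. First find Macaulay duration:
  t   CF        PV=CF/(1+0.059)^t    t·PV
  1        15.00        14.1643        14.1643
  2        15.00        13.3752        26.7503
  3        15.00        12.6300        37.8900
  4        15.00        11.9263        47.7054
  5        10.00         7.5079        37.5396
  6     2,010.00     1,425.0178     8,550.1069
  Σ                  1,484.6216     8,714.1566
P = 1,484.6216; Macaulay duration = 8,714.1566 / 1,484.6216 = 5.86961 half-year periods = 2.93481 years.
Modified duration = D_Mac / (1 + y) = 2.93481 / 1.059 = 2.77130 years.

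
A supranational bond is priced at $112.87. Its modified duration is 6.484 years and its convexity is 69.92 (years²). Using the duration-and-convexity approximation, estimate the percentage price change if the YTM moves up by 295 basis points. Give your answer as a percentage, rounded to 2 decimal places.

Duration effect: -D_mod·Δy = -6.484 × (+0.0295) = -0.191278
Convexity effect: ½·C·(Δy)² = 0.5 × 69.92 × (0.0295)² = +0.03042394
ΔP/P ≈ -0.191278 + 0.03042394 = -0.16085406
= -16.085406%.

-16.09%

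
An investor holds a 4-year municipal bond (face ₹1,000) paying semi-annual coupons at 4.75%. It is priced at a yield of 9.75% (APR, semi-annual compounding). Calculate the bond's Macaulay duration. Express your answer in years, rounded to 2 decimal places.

3.65 years

Periodic yield y = 0.04875. Discount each cash flow and weight by its period:
  t   CF        PV=CF/(1+0.04875)^t    t·PV
  1        23.75        22.6460        22.6460
  2        23.75        21.5933        43.1867
  3        23.75        20.5896        61.7688
  4        23.75        19.6325        78.5300
  5        23.75        18.7199        93.5995
  6        23.75        17.8497       107.0984
  7        23.75        17.0200       119.1401
  8     1,023.75       699.5490     5,596.3918
  Σ                    837.6001     6,122.3613
Price P = Σ PV = 837.6001.
Macaulay duration = Σ(t·PV) / P = 6,122.3613 / 837.6001 = 7.30941 half-year periods.
In years: 7.30941 / 2 = 3.65470 years.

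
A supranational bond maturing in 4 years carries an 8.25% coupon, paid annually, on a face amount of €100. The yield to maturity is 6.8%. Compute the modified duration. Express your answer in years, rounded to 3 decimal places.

Periodic yield y = 0.068. First find Macaulay duration:
  t   CF        PV=CF/(1+0.068)^t    t·PV
  1         8.25         7.7247         7.7247
  2         8.25         7.2329        14.4658
  3         8.25         6.7724        20.3171
  4       108.25        83.2037       332.8150
  Σ                    104.9337       375.3226
P = 104.9337; Macaulay duration = 375.3226 / 104.9337 = 3.57676 years.
Modified duration = D_Mac / (1 + y) = 3.57676 / 1.068 = 3.34902 years.

3.349 years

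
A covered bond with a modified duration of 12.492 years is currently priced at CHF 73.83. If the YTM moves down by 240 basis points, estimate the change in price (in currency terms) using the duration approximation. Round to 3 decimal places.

Duration approximation: ΔP/P ≈ -D_mod · Δy = -12.492 × (-0.024) = +0.299808.
ΔP ≈ 73.83 × (+0.299808) = +22.13482464.

+CHF 22.135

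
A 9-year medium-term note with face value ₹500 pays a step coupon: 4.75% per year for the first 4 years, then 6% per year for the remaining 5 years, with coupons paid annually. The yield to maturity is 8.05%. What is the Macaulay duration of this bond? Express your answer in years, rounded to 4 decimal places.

7.2971 years

Periodic yield y = 0.0805. Discount each cash flow and weight by its year:
  t   CF        PV=CF/(1+0.0805)^t    t·PV
  1        23.75        21.9806        21.9806
  2        23.75        20.3430        40.6859
  3        23.75        18.8274        56.4821
  4        23.75        17.4247        69.6987
  5        30.00        20.3703       101.8515
  6        30.00        18.8527       113.1160
  7        30.00        17.4481       122.1366
  8        30.00        16.1482       129.1853
  9       530.00       264.0298     2,376.2681
  Σ                    415.4245     3,031.4047
Price P = Σ PV = 415.4245.
Macaulay duration = Σ(t·PV) / P = 3,031.4047 / 415.4245 = 7.29712 years.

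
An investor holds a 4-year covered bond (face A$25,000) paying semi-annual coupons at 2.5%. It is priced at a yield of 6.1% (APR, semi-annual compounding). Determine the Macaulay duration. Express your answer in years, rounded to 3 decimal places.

3.817 years

Periodic yield y = 0.0305. Discount each cash flow and weight by its period:
  t   CF        PV=CF/(1+0.0305)^t    t·PV
  1       312.50       303.2508       303.2508
  2       312.50       294.2754       588.5509
  3       312.50       285.5657       856.6971
  4       312.50       277.1137     1,108.4549
  5       312.50       268.9119     1,344.5596
  6       312.50       260.9529     1,565.7171
  7       312.50       253.2294     1,772.6055
  8    25,312.50    19,904.4908   159,235.9263
  Σ                 21,847.7906   166,775.7622
Price P = Σ PV = 21,847.7906.
Macaulay duration = Σ(t·PV) / P = 166,775.7622 / 21,847.7906 = 7.63353 half-year periods.
In years: 7.63353 / 2 = 3.81676 years.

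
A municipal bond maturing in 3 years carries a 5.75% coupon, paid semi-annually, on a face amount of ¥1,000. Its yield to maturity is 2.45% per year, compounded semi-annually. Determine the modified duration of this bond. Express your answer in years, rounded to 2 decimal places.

2.77 years

Periodic yield y = 0.01225. First find Macaulay duration:
  t   CF        PV=CF/(1+0.01225)^t    t·PV
  1        28.75        28.4021        28.4021
  2        28.75        28.0584        56.1167
  3        28.75        27.7188        83.1564
  4        28.75        27.3834       109.5334
  5        28.75        27.0520       135.2599
  6     1,028.75       956.2757     5,737.6544
  Σ                  1,094.8903     6,150.1229
P = 1,094.8903; Macaulay duration = 6,150.1229 / 1,094.8903 = 5.61711 half-year periods = 2.80856 years.
Modified duration = D_Mac / (1 + y) = 2.80856 / 1.01225 = 2.77457 years.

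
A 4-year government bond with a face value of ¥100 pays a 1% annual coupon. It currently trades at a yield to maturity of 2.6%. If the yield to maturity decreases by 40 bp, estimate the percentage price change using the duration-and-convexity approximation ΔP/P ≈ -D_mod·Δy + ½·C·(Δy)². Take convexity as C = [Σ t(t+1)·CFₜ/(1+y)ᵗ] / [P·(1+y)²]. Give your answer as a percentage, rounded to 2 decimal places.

+1.55%

With y = 0.026:
  t   CF        PV=CF/(1+0.026)^t    t·PV        t(t+1)·PV
  1         1.00         0.9747         0.9747           1.9493
  2         1.00         0.9500         1.8999           5.6998
  3         1.00         0.9259         2.7777          11.1106
  4       101.00        91.1448       364.5792       1,822.8961
  Σ                     93.9953       370.2315       1,841.6559
P = 93.9953; D_Mac = 3.93883 yrs; D_mod = 3.83901 yrs; C = 18.61262.
Duration effect: -3.83901 × (-0.004) = +0.015356
Convexity effect: 0.5 × 18.61262 × (-0.004)² = +0.0001489
ΔP/P ≈ +0.015356 + 0.0001489 = +0.015505 = +1.5505%.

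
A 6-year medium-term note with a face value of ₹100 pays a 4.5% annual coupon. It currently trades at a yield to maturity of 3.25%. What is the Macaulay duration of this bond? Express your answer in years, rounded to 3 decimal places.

Periodic yield y = 0.0325. Discount each cash flow and weight by its year:
  t   CF        PV=CF/(1+0.0325)^t    t·PV
  1         4.50         4.3584         4.3584
  2         4.50         4.2212         8.4423
  3         4.50         4.0883        12.2649
  4         4.50         3.9596        15.8384
  5         4.50         3.8350        19.1749
  6       104.50        86.2533       517.5200
  Σ                    106.7157       577.5989
Price P = Σ PV = 106.7157.
Macaulay duration = Σ(t·PV) / P = 577.5989 / 106.7157 = 5.41250 years.

5.412 years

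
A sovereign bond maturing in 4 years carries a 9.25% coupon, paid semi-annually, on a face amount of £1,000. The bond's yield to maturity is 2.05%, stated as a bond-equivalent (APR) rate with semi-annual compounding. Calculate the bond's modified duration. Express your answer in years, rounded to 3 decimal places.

Periodic yield y = 0.01025. First find Macaulay duration:
  t   CF        PV=CF/(1+0.01025)^t    t·PV
  1        46.25        45.7807        45.7807
  2        46.25        45.3163        90.6325
  3        46.25        44.8565       134.5694
  4        46.25        44.4014       177.6055
  5        46.25        43.9509       219.7543
  6        46.25        43.5049       261.0296
  7        46.25        43.0635       301.4448
  8     1,046.25       964.2832     7,714.2656
  Σ                  1,275.1574     8,945.0825
P = 1,275.1574; Macaulay duration = 8,945.0825 / 1,275.1574 = 7.01489 half-year periods = 3.50744 years.
Modified duration = D_Mac / (1 + y) = 3.50744 / 1.01025 = 3.47186 years.

3.472 years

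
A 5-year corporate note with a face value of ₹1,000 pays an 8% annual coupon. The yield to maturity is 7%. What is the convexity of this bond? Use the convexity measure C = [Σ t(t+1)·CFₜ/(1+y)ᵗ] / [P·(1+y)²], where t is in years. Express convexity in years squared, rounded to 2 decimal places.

21.54

With y = 0.07:
  t   CF        PV=CF/(1+0.07)^t    t·PV        t(t+1)·PV
  1        80.00        74.7664        74.7664         149.5327
  2        80.00        69.8751       139.7502         419.2506
  3        80.00        65.3038       195.9115         783.6460
  4        80.00        61.0316       244.1265       1,220.6323
  5     1,080.00       770.0251     3,850.1254      23,100.7522
  Σ                  1,041.0020     4,504.6799      25,673.8138
P = 1,041.0020.
Convexity = Σ t(t+1)·PV / [P·(1+y)²] = 25,673.8138 / (1,041.0020 × 1.144900) = 21.54127.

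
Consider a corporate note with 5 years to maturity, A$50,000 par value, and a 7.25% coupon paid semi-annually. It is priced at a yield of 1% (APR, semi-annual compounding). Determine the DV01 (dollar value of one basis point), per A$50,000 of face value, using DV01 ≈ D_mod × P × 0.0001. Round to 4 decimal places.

Periodic yield y = 0.005.
  t   CF        PV=CF/(1+0.005)^t    t·PV
  1     1,812.50     1,803.4826     1,803.4826
  2     1,812.50     1,794.5100     3,589.0201
  3     1,812.50     1,785.5821     5,356.7464
  4     1,812.50     1,776.6986     7,106.7945
  5     1,812.50     1,767.8593     8,839.2967
  6     1,812.50     1,759.0640    10,554.3841
  7     1,812.50     1,750.3125    12,252.1872
  8     1,812.50     1,741.6044    13,932.8355
  9     1,812.50     1,732.9397    15,596.4576
  10   51,812.50    49,291.7152   492,917.1518
  Σ                 65,203.7685   571,948.3564
P = 65,203.7685; D_Mac = 8.77171 half-year periods = 4.38585 yrs; D_mod = 4.36403 yrs.
DV01 ≈ 4.36403 × 65,203.7685 × 0.0001 = 28.455142.

A$28.4551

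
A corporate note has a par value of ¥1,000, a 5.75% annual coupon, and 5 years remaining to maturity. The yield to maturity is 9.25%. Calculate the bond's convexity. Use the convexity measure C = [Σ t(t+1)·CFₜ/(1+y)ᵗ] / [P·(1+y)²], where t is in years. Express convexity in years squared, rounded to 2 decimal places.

With y = 0.0925:
  t   CF        PV=CF/(1+0.0925)^t    t·PV        t(t+1)·PV
  1        57.50        52.6316        52.6316         105.2632
  2        57.50        48.1754        96.3507         289.0521
  3        57.50        44.0964       132.2893         529.1573
  4        57.50        40.3629       161.4515         807.2574
  5     1,057.50       679.4745     3,397.3724      20,384.2343
  Σ                    864.7407     3,840.0955      22,114.9643
P = 864.7407.
Convexity = Σ t(t+1)·PV / [P·(1+y)²] = 22,114.9643 / (864.7407 × 1.193556) = 21.42681.

21.43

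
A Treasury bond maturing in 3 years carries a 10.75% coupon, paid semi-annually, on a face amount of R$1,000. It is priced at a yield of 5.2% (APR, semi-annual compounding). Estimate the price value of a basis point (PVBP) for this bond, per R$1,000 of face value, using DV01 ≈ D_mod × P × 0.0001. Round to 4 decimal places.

Periodic yield y = 0.026.
  t   CF        PV=CF/(1+0.026)^t    t·PV
  1        53.75        52.3879        52.3879
  2        53.75        51.0603       102.1207
  3        53.75        49.7664       149.2993
  4        53.75        48.5053       194.0211
  5        53.75        47.2761       236.3805
  6     1,053.75       903.3445     5,420.0672
  Σ                  1,152.3406     6,154.2767
P = 1,152.3406; D_Mac = 5.34068 half-year periods = 2.67034 yrs; D_mod = 2.60267 yrs.
DV01 ≈ 2.60267 × 1,152.3406 × 0.0001 = 0.299916.

R$0.2999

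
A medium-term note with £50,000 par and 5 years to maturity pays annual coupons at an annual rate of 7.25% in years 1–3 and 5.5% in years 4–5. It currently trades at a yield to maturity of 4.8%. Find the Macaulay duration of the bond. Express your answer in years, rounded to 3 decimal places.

Periodic yield y = 0.048. Discount each cash flow and weight by its year:
  t   CF        PV=CF/(1+0.048)^t    t·PV
  1     3,625.00     3,458.9695     3,458.9695
  2     3,625.00     3,300.5434     6,601.0868
  3     3,625.00     3,149.3735     9,448.1204
  4     2,750.00     2,279.7518     9,119.0071
  5    52,750.00    41,726.8932   208,634.4662
  Σ                 53,915.5313   237,261.6499
Price P = Σ PV = 53,915.5313.
Macaulay duration = Σ(t·PV) / P = 237,261.6499 / 53,915.5313 = 4.40062 years.

4.401 years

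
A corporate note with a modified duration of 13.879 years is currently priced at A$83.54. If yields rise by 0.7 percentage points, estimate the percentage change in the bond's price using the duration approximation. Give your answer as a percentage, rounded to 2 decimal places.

Duration approximation: ΔP/P ≈ -D_mod · Δy = -13.879 × (+0.007) = -0.097153.
As a percentage: -9.7153%.

-9.72%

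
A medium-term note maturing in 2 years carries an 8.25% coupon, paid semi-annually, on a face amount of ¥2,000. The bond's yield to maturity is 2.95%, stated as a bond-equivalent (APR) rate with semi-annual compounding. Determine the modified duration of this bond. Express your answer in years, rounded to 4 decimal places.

Periodic yield y = 0.01475. First find Macaulay duration:
  t   CF        PV=CF/(1+0.01475)^t    t·PV
  1        82.50        81.3008        81.3008
  2        82.50        80.1191       160.2381
  3        82.50        78.9545       236.8634
  4     2,082.50     1,964.0330     7,856.1318
  Σ                  2,204.4073     8,334.5342
P = 2,204.4073; Macaulay duration = 8,334.5342 / 2,204.4073 = 3.78085 half-year periods = 1.89043 years.
Modified duration = D_Mac / (1 + y) = 1.89043 / 1.01475 = 1.86295 years.

1.8629 years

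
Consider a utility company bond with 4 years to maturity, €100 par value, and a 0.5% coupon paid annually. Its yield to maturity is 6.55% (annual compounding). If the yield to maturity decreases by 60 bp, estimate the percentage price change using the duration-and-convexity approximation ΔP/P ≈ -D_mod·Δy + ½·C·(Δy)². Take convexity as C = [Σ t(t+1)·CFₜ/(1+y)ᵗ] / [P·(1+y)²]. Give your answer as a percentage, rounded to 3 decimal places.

With y = 0.0655:
  t   CF        PV=CF/(1+0.0655)^t    t·PV        t(t+1)·PV
  1         0.50         0.4693         0.4693           0.9385
  2         0.50         0.4404         0.8808           2.6425
  3         0.50         0.4133         1.2400           4.9601
  4       100.50        77.9744       311.8977       1,559.4887
  Σ                     79.2975       314.4879       1,568.0299
P = 79.2975; D_Mac = 3.96593 yrs; D_mod = 3.72213 yrs; C = 17.41759.
Duration effect: -3.72213 × (-0.006) = +0.022333
Convexity effect: 0.5 × 17.41759 × (-0.006)² = +0.0003135
ΔP/P ≈ +0.022333 + 0.0003135 = +0.022646 = +2.2646%.

+2.265%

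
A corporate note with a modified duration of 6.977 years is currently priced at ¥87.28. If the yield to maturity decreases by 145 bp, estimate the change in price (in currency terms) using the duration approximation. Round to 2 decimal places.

Duration approximation: ΔP/P ≈ -D_mod · Δy = -6.977 × (-0.0145) = +0.1011665.
ΔP ≈ 87.28 × (+0.1011665) = +8.82981212.

+¥8.83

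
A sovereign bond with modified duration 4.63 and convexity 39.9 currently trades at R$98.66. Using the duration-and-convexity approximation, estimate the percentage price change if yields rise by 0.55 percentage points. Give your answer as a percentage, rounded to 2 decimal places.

Duration effect: -D_mod·Δy = -4.63 × (+0.0055) = -0.025465
Convexity effect: ½·C·(Δy)² = 0.5 × 39.9 × (0.0055)² = +0.0006034875
ΔP/P ≈ -0.025465 + 0.0006034875 = -0.0248615125
= -2.48615125%.

-2.49%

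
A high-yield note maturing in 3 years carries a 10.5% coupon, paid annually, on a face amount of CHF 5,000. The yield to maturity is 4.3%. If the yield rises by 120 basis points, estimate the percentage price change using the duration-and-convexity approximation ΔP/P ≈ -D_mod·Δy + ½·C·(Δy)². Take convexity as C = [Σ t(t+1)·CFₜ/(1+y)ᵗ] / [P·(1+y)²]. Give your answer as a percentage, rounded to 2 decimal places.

With y = 0.043:
  t   CF        PV=CF/(1+0.043)^t    t·PV        t(t+1)·PV
  1       525.00       503.3557       503.3557       1,006.7114
  2       525.00       482.6037       965.2075       2,895.6225
  3     5,525.00     4,869.4438    14,608.3314      58,433.3255
  Σ                  5,855.4032    16,076.8946      62,335.6594
P = 5,855.4032; D_Mac = 2.74565 yrs; D_mod = 2.63246 yrs; C = 9.78613.
Duration effect: -2.63246 × (+0.012) = -0.031589
Convexity effect: 0.5 × 9.78613 × (0.012)² = +0.0007046
ΔP/P ≈ -0.031589 + 0.0007046 = -0.030885 = -3.0885%.

-3.09%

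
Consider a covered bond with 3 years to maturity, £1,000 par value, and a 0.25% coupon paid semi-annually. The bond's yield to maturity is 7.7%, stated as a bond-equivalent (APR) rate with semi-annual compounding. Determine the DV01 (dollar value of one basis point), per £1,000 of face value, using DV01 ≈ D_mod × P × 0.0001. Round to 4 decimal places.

Periodic yield y = 0.0385.
  t   CF        PV=CF/(1+0.0385)^t    t·PV
  1         1.25         1.2037         1.2037
  2         1.25         1.1590         2.3181
  3         1.25         1.1161         3.3482
  4         1.25         1.0747         4.2988
  5         1.25         1.0349         5.1743
  6     1,001.25       798.1849     4,789.1096
  Σ                    803.7732     4,805.4525
P = 803.7732; D_Mac = 5.97862 half-year periods = 2.98931 yrs; D_mod = 2.87849 yrs.
DV01 ≈ 2.87849 × 803.7732 × 0.0001 = 0.231365.

£0.2314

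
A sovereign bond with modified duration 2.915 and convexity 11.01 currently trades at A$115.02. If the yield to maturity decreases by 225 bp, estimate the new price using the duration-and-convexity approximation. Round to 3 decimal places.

A$122.884

Duration effect: -D_mod·Δy = -2.915 × (-0.0225) = +0.0655875
Convexity effect: ½·C·(Δy)² = 0.5 × 11.01 × (-0.0225)² = +0.00278690625
ΔP/P ≈ +0.0655875 + 0.00278690625 = +0.06837440625
New price ≈ 115.02 × (1 + 0.06837440625) = 122.884424206875.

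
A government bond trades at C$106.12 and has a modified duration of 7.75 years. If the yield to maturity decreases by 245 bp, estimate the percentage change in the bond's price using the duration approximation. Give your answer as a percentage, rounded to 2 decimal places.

Duration approximation: ΔP/P ≈ -D_mod · Δy = -7.75 × (-0.0245) = +0.189875.
As a percentage: +18.9875%.

+18.99%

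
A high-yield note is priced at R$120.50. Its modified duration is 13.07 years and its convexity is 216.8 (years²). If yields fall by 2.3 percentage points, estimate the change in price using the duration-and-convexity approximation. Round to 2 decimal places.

+R$43.13

Duration effect: -D_mod·Δy = -13.07 × (-0.023) = +0.300610
Convexity effect: ½·C·(Δy)² = 0.5 × 216.8 × (-0.023)² = +0.0573436
ΔP/P ≈ +0.300610 + 0.0573436 = +0.3579536
ΔP ≈ 120.50 × (+0.3579536) = +43.1334088.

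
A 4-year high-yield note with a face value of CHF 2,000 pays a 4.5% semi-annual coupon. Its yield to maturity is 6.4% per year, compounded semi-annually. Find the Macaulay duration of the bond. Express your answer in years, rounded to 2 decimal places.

3.69 years

Periodic yield y = 0.032. Discount each cash flow and weight by its period:
  t   CF        PV=CF/(1+0.032)^t    t·PV
  1        45.00        43.6047        43.6047
  2        45.00        42.2526        84.5051
  3        45.00        40.9424       122.8272
  4        45.00        39.6729       158.6915
  5        45.00        38.4427       192.2136
  6        45.00        37.2507       223.5041
  7        45.00        36.0956       252.6694
  8     2,045.00     1,589.4824    12,715.8595
  Σ                  1,867.7440    13,793.8752
Price P = Σ PV = 1,867.7440.
Macaulay duration = Σ(t·PV) / P = 13,793.8752 / 1,867.7440 = 7.38531 half-year periods.
In years: 7.38531 / 2 = 3.69266 years.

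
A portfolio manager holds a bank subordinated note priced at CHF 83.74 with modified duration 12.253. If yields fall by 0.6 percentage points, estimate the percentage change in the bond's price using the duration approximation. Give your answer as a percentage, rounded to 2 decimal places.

Duration approximation: ΔP/P ≈ -D_mod · Δy = -12.253 × (-0.006) = +0.073518.
As a percentage: +7.3518%.

+7.35%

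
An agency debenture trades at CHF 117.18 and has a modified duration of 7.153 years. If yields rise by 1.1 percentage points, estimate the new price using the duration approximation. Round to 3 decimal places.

CHF 107.960

Duration approximation: ΔP/P ≈ -D_mod · Δy = -7.153 × (+0.011) = -0.078683.
New price ≈ 117.18 × (1 - 0.078683) = 107.95992606.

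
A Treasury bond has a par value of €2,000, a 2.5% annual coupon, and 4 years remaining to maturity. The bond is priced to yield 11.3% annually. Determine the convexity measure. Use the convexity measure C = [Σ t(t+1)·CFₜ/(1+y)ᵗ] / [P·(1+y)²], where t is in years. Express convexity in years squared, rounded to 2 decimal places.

With y = 0.113:
  t   CF        PV=CF/(1+0.113)^t    t·PV        t(t+1)·PV
  1        50.00        44.9236        44.9236          89.8473
  2        50.00        40.3627        80.7253         242.1759
  3        50.00        36.2647       108.7942         435.1768
  4     2,050.00     1,335.8977     5,343.5908      26,717.9541
  Σ                  1,457.4487     5,578.0340      27,485.1541
P = 1,457.4487.
Convexity = Σ t(t+1)·PV / [P·(1+y)²] = 27,485.1541 / (1,457.4487 × 1.238769) = 15.22350.

15.22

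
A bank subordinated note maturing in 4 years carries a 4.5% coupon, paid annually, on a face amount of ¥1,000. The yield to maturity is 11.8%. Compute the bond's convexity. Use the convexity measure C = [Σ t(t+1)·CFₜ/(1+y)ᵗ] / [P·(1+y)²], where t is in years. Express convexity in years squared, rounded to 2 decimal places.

14.47

With y = 0.118:
  t   CF        PV=CF/(1+0.118)^t    t·PV        t(t+1)·PV
  1        45.00        40.2504        40.2504          80.5009
  2        45.00        36.0022        72.0044         216.0131
  3        45.00        32.2023        96.6069         386.4278
  4     1,045.00       668.8813     2,675.5253      13,377.6267
  Σ                    777.3363     2,884.3871      14,060.5685
P = 777.3363.
Convexity = Σ t(t+1)·PV / [P·(1+y)²] = 14,060.5685 / (777.3363 × 1.249924) = 14.47139.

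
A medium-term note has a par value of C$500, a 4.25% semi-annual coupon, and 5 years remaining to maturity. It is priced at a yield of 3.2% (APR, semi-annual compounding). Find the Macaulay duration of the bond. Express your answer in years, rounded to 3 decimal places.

4.569 years

Periodic yield y = 0.016. Discount each cash flow and weight by its period:
  t   CF        PV=CF/(1+0.016)^t    t·PV
  1       10.625        10.4577        10.4577
  2       10.625        10.2930        20.5860
  3       10.625        10.1309        30.3927
  4       10.625         9.9714        39.8854
  5       10.625         9.8143        49.0716
  6       10.625         9.6598        57.9586
  7       10.625         9.5076        66.5535
  8       10.625         9.3579        74.8634
  9       10.625         9.2106        82.8950
  10     510.625       435.6774     4,356.7736
  Σ                    524.0805     4,789.4374
Price P = Σ PV = 524.0805.
Macaulay duration = Σ(t·PV) / P = 4,789.4374 / 524.0805 = 9.13874 half-year periods.
In years: 9.13874 / 2 = 4.56937 years.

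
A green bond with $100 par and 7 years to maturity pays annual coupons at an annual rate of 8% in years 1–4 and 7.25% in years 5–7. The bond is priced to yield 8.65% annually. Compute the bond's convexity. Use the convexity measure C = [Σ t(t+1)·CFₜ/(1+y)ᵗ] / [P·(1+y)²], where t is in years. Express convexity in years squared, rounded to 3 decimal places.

With y = 0.0865:
  t   CF        PV=CF/(1+0.0865)^t    t·PV        t(t+1)·PV
  1         8.00         7.3631         7.3631          14.7262
  2         8.00         6.7769        13.5538          40.6613
  3         8.00         6.2374        18.7121          74.8483
  4         8.00         5.7408        22.9631         114.8156
  5         7.25         4.7884        23.9419         143.6516
  6         7.25         4.4072        26.4430         185.1011
  7       107.25        60.0052       420.0367       3,360.2935
  Σ                     95.3189       533.0137       3,934.0977
P = 95.3189.
Convexity = Σ t(t+1)·PV / [P·(1+y)²] = 3,934.0977 / (95.3189 × 1.180482) = 34.96283.

34.963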